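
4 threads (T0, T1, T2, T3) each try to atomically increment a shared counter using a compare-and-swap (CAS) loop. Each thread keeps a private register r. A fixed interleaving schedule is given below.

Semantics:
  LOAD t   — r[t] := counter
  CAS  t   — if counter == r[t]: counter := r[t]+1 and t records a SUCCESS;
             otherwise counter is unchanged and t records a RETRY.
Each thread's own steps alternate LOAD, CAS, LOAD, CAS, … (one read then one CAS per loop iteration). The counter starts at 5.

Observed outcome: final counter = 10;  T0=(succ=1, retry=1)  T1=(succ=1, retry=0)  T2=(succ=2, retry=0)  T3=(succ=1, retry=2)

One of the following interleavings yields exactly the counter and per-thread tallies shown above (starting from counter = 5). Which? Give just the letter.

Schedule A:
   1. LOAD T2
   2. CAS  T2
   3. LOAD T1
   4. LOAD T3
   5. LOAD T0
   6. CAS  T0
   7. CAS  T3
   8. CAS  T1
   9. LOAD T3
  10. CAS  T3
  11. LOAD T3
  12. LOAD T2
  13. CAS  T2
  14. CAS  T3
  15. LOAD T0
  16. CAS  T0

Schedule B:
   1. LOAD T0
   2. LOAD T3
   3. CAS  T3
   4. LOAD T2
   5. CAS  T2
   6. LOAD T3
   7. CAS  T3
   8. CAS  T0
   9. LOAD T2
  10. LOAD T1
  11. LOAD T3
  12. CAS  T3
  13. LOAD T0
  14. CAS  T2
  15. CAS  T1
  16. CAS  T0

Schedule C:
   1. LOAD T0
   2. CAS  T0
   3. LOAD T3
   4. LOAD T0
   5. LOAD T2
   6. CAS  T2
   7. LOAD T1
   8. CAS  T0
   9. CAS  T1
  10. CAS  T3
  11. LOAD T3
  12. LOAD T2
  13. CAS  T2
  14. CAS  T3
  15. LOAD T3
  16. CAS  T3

C

Simulating candidate C:
step 1: T0 LOAD ⇒ load; ctr=5 reg=5
step 2: T0 CAS ⇒ ok; ctr=6 reg=5
step 3: T3 LOAD ⇒ load; ctr=6 reg=6
step 4: T0 LOAD ⇒ load; ctr=6 reg=6
step 5: T2 LOAD ⇒ load; ctr=6 reg=6
step 6: T2 CAS ⇒ ok; ctr=7 reg=6
step 7: T1 LOAD ⇒ load; ctr=7 reg=7
step 8: T0 CAS ⇒ retry; ctr=7 reg=6
step 9: T1 CAS ⇒ ok; ctr=8 reg=7
step 10: T3 CAS ⇒ retry; ctr=8 reg=6
step 11: T3 LOAD ⇒ load; ctr=8 reg=8
step 12: T2 LOAD ⇒ load; ctr=8 reg=8
step 13: T2 CAS ⇒ ok; ctr=9 reg=8
step 14: T3 CAS ⇒ retry; ctr=9 reg=8
step 15: T3 LOAD ⇒ load; ctr=9 reg=9
step 16: T3 CAS ⇒ ok; ctr=10 reg=9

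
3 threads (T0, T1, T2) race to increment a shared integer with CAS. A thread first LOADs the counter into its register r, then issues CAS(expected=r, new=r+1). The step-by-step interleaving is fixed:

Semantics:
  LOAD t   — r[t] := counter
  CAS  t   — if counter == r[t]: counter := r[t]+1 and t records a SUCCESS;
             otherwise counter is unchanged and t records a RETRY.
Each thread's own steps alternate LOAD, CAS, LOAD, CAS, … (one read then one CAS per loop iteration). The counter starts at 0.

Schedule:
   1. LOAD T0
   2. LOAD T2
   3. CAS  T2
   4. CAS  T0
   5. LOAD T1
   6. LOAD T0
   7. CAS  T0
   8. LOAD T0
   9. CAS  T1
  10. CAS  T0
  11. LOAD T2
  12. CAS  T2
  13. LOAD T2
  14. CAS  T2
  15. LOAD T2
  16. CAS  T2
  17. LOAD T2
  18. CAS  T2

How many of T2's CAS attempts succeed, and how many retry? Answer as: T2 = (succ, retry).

T2 = (5, 0)

T0 LOAD — after: cnt=0, r=0 — load
T2 LOAD — after: cnt=0, r=0 — load
T2 CAS — after: cnt=1, r=0 — ok
T0 CAS — after: cnt=1, r=0 — retry
T1 LOAD — after: cnt=1, r=1 — load
T0 LOAD — after: cnt=1, r=1 — load
T0 CAS — after: cnt=2, r=1 — ok
T0 LOAD — after: cnt=2, r=2 — load
T1 CAS — after: cnt=2, r=1 — retry
T0 CAS — after: cnt=3, r=2 — ok
T2 LOAD — after: cnt=3, r=3 — load
T2 CAS — after: cnt=4, r=3 — ok
T2 LOAD — after: cnt=4, r=4 — load
T2 CAS — after: cnt=5, r=4 — ok
T2 LOAD — after: cnt=5, r=5 — load
T2 CAS — after: cnt=6, r=5 — ok
T2 LOAD — after: cnt=6, r=6 — load
T2 CAS — after: cnt=7, r=6 — ok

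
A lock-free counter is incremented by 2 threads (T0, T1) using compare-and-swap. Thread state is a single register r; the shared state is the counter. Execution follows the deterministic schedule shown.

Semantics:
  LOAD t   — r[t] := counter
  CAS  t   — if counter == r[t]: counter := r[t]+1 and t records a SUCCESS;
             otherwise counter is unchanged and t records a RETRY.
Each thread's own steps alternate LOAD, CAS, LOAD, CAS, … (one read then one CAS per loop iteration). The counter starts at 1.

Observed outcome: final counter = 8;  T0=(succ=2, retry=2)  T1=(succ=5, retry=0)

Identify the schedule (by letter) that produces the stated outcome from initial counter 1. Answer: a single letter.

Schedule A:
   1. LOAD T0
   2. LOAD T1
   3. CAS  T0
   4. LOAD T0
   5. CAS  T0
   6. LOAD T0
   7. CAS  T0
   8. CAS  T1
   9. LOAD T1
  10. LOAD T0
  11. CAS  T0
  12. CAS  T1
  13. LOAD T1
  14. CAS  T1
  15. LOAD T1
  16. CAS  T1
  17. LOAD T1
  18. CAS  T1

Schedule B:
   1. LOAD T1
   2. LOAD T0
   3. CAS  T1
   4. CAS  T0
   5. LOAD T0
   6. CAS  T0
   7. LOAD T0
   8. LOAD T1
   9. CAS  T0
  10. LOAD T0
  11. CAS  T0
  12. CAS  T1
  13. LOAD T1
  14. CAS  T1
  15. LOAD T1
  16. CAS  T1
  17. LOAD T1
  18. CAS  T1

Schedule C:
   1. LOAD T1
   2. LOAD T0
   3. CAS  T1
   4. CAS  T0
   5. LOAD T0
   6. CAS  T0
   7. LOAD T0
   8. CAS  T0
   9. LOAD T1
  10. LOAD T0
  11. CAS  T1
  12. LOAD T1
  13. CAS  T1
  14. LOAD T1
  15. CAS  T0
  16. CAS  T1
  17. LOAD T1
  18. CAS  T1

C

Run C:
#1 T1 reads 1
#2 T0 reads 1
#3 T1 CAS(1→2) writes; counter now 2
#4 T0 CAS(1→2) fails; counter now 2
#5 T0 reads 2
#6 T0 CAS(2→3) writes; counter now 3
#7 T0 reads 3
#8 T0 CAS(3→4) writes; counter now 4
#9 T1 reads 4
#10 T0 reads 4
#11 T1 CAS(4→5) writes; counter now 5
#12 T1 reads 5
#13 T1 CAS(5→6) writes; counter now 6
#14 T1 reads 6
#15 T0 CAS(4→5) fails; counter now 6
#16 T1 CAS(6→7) writes; counter now 7
#17 T1 reads 7
#18 T1 CAS(7→8) writes; counter now 8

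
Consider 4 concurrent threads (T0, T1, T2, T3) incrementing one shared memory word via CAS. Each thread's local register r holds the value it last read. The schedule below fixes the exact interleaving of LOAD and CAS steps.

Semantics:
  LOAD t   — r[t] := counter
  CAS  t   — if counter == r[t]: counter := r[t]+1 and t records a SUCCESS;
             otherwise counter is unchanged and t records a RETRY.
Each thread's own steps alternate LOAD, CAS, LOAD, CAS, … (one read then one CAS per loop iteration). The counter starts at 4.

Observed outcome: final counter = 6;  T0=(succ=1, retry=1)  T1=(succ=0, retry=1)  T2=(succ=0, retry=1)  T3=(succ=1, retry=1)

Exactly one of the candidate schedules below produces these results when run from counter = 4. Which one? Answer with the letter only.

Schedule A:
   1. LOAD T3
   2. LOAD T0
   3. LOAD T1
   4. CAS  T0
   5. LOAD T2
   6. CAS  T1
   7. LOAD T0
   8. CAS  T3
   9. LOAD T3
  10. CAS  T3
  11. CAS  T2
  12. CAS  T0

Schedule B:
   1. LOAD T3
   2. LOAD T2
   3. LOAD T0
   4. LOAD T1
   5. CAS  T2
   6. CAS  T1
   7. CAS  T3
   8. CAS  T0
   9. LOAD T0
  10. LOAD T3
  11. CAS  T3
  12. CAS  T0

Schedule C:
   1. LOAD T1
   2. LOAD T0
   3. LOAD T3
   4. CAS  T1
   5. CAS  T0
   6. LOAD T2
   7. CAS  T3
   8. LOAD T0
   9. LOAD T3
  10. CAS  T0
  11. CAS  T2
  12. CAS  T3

A

Run A:
1. LOAD T3 → mem=4 r[T3]=4 [LOAD]
2. LOAD T0 → mem=4 r[T0]=4 [LOAD]
3. LOAD T1 → mem=4 r[T1]=4 [LOAD]
4. CAS T0 → mem=5 r[T0]=4 [OK]
5. LOAD T2 → mem=5 r[T2]=5 [LOAD]
6. CAS T1 → mem=5 r[T1]=4 [RETRY]
7. LOAD T0 → mem=5 r[T0]=5 [LOAD]
8. CAS T3 → mem=5 r[T3]=4 [RETRY]
9. LOAD T3 → mem=5 r[T3]=5 [LOAD]
10. CAS T3 → mem=6 r[T3]=5 [OK]
11. CAS T2 → mem=6 r[T2]=5 [RETRY]
12. CAS T0 → mem=6 r[T0]=5 [RETRY]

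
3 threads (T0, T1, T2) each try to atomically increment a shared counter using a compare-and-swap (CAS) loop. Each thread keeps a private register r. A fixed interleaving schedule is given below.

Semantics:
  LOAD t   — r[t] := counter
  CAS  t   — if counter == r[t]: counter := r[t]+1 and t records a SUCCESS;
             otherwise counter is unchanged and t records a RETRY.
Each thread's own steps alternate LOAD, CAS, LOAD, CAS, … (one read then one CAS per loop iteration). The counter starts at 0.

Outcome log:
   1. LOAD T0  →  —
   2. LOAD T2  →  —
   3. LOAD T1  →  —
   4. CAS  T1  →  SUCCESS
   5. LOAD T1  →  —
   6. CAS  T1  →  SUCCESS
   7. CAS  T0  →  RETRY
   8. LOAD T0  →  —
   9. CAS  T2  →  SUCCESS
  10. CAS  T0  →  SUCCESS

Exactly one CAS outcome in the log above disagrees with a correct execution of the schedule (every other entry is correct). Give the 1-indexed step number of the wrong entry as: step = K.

Reference trace:
[1] T0.load  rd  (counter 0, T0.r 0)
[2] T2.load  rd  (counter 0, T2.r 0)
[3] T1.load  rd  (counter 0, T1.r 0)
[4] T1.cas  hit  (counter 1, T1.r 0)
[5] T1.load  rd  (counter 1, T1.r 1)
[6] T1.cas  hit  (counter 2, T1.r 1)
[7] T0.cas  miss  (counter 2, T0.r 0)
[8] T0.load  rd  (counter 2, T0.r 2)
[9] T2.cas  miss  (counter 2, T2.r 0)
[10] T0.cas  hit  (counter 3, T0.r 2)
Log disagrees first at step 9.

step = 9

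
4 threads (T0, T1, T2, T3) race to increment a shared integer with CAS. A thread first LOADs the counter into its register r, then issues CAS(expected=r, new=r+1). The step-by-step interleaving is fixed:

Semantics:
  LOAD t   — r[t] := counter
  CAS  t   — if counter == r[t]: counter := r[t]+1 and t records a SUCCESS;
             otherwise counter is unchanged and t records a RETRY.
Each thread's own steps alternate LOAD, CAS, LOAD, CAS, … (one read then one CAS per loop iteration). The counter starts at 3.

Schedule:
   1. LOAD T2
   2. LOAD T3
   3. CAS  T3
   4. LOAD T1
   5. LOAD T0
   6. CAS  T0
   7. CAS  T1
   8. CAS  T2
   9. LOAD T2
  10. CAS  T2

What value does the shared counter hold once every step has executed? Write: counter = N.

counter = 6

   1) LOAD T2:  M=3  r_T2=3
   2) LOAD T3:  M=3  r_T3=3
   3) CAS  T3:  M=4  r_T3=3 ✓
   4) LOAD T1:  M=4  r_T1=4
   5) LOAD T0:  M=4  r_T0=4
   6) CAS  T0:  M=5  r_T0=4 ✓
   7) CAS  T1:  M=5  r_T1=4 ✗
   8) CAS  T2:  M=5  r_T2=3 ✗
   9) LOAD T2:  M=5  r_T2=5
  10) CAS  T2:  M=6  r_T2=5 ✓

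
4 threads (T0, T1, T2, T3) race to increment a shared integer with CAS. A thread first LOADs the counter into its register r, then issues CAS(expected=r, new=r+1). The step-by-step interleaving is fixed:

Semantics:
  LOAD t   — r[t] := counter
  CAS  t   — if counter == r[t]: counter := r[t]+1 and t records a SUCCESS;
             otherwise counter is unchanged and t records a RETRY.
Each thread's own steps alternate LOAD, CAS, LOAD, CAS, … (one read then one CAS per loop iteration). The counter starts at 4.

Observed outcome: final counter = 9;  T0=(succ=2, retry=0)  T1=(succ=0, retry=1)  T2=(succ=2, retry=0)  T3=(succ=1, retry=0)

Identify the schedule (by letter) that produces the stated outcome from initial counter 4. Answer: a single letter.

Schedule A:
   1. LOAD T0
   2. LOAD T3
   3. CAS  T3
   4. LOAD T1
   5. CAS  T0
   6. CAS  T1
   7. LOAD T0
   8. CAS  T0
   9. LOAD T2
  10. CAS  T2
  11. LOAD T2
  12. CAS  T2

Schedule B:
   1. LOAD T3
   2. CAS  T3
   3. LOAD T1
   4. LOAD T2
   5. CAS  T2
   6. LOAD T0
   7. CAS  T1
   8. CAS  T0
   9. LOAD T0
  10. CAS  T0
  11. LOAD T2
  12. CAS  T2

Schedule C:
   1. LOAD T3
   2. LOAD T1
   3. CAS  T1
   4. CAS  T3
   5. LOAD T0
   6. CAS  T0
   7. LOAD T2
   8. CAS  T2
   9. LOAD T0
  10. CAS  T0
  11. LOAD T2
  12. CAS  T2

B

Tracing schedule B:
step 1: T3 LOAD ⇒ load; ctr=4 reg=4
step 2: T3 CAS ⇒ ok; ctr=5 reg=4
step 3: T1 LOAD ⇒ load; ctr=5 reg=5
step 4: T2 LOAD ⇒ load; ctr=5 reg=5
step 5: T2 CAS ⇒ ok; ctr=6 reg=5
step 6: T0 LOAD ⇒ load; ctr=6 reg=6
step 7: T1 CAS ⇒ retry; ctr=6 reg=5
step 8: T0 CAS ⇒ ok; ctr=7 reg=6
step 9: T0 LOAD ⇒ load; ctr=7 reg=7
step 10: T0 CAS ⇒ ok; ctr=8 reg=7
step 11: T2 LOAD ⇒ load; ctr=8 reg=8
step 12: T2 CAS ⇒ ok; ctr=9 reg=8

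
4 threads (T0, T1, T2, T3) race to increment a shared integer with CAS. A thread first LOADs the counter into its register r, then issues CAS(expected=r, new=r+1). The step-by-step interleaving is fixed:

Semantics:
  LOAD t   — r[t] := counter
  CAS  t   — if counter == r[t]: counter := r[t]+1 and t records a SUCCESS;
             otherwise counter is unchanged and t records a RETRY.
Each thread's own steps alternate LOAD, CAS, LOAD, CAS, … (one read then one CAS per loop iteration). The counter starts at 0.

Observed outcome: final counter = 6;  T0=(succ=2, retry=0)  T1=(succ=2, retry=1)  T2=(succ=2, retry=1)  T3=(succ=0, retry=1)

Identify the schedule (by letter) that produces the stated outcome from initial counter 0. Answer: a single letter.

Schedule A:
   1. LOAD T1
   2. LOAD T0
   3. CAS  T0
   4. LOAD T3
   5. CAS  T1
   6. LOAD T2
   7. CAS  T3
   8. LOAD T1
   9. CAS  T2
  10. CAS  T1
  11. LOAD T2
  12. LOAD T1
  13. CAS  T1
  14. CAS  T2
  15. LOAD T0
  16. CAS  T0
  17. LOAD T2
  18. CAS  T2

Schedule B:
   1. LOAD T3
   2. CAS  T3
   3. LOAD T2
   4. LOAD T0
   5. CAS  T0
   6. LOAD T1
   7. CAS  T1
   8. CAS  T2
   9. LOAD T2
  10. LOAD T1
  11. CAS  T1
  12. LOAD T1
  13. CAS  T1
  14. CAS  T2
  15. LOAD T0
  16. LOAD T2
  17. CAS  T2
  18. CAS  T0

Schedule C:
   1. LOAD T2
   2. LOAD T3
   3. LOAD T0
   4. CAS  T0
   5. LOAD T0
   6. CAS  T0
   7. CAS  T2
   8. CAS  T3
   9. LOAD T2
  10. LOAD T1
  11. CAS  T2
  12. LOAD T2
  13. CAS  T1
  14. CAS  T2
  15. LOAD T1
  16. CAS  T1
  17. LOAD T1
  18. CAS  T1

C

Run C:
step 1: T2 LOAD ⇒ load; ctr=0 reg=0
step 2: T3 LOAD ⇒ load; ctr=0 reg=0
step 3: T0 LOAD ⇒ load; ctr=0 reg=0
step 4: T0 CAS ⇒ ok; ctr=1 reg=0
step 5: T0 LOAD ⇒ load; ctr=1 reg=1
step 6: T0 CAS ⇒ ok; ctr=2 reg=1
step 7: T2 CAS ⇒ retry; ctr=2 reg=0
step 8: T3 CAS ⇒ retry; ctr=2 reg=0
step 9: T2 LOAD ⇒ load; ctr=2 reg=2
step 10: T1 LOAD ⇒ load; ctr=2 reg=2
step 11: T2 CAS ⇒ ok; ctr=3 reg=2
step 12: T2 LOAD ⇒ load; ctr=3 reg=3
step 13: T1 CAS ⇒ retry; ctr=3 reg=2
step 14: T2 CAS ⇒ ok; ctr=4 reg=3
step 15: T1 LOAD ⇒ load; ctr=4 reg=4
step 16: T1 CAS ⇒ ok; ctr=5 reg=4
step 17: T1 LOAD ⇒ load; ctr=5 reg=5
step 18: T1 CAS ⇒ ok; ctr=6 reg=5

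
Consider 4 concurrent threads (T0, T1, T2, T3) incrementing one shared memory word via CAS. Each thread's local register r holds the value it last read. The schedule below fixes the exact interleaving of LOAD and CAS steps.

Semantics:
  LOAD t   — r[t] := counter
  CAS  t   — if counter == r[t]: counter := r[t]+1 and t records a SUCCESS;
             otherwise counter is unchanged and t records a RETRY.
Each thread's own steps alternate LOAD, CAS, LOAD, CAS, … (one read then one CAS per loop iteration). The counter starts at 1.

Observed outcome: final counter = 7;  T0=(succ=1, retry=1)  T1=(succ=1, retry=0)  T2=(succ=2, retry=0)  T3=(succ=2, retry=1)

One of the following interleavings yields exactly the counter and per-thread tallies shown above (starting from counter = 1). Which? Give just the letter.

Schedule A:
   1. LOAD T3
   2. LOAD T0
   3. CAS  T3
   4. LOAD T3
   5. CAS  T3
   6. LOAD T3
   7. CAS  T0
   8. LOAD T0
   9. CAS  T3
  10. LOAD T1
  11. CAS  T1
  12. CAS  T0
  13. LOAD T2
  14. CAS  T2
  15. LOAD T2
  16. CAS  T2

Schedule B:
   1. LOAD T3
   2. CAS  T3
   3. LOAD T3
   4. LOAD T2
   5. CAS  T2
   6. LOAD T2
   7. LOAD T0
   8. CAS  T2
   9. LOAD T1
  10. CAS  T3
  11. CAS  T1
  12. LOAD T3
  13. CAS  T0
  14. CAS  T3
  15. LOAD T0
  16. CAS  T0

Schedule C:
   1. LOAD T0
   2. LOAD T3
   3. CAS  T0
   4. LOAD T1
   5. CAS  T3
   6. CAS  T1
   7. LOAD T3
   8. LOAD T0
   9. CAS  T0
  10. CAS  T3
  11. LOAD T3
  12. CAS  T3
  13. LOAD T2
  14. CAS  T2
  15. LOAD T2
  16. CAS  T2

B

Run B:
T3 LOAD — after: cnt=1, r=1 — load
T3 CAS — after: cnt=2, r=1 — ok
T3 LOAD — after: cnt=2, r=2 — load
T2 LOAD — after: cnt=2, r=2 — load
T2 CAS — after: cnt=3, r=2 — ok
T2 LOAD — after: cnt=3, r=3 — load
T0 LOAD — after: cnt=3, r=3 — load
T2 CAS — after: cnt=4, r=3 — ok
T1 LOAD — after: cnt=4, r=4 — load
T3 CAS — after: cnt=4, r=2 — retry
T1 CAS — after: cnt=5, r=4 — ok
T3 LOAD — after: cnt=5, r=5 — load
T0 CAS — after: cnt=5, r=3 — retry
T3 CAS — after: cnt=6, r=5 — ok
T0 LOAD — after: cnt=6, r=6 — load
T0 CAS — after: cnt=7, r=6 — ok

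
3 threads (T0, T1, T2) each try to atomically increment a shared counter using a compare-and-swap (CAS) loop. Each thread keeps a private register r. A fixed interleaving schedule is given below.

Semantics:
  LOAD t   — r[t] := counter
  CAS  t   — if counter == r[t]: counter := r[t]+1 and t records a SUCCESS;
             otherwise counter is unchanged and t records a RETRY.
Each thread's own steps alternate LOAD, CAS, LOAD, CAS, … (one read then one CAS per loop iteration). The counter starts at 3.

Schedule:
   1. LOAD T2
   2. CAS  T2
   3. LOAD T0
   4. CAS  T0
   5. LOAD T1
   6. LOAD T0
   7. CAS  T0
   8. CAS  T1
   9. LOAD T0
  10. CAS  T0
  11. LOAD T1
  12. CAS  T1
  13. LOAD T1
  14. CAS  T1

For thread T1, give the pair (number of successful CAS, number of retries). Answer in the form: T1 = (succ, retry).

[1] T2.load  rd  (counter 3, T2.r 3)
[2] T2.cas  hit  (counter 4, T2.r 3)
[3] T0.load  rd  (counter 4, T0.r 4)
[4] T0.cas  hit  (counter 5, T0.r 4)
[5] T1.load  rd  (counter 5, T1.r 5)
[6] T0.load  rd  (counter 5, T0.r 5)
[7] T0.cas  hit  (counter 6, T0.r 5)
[8] T1.cas  miss  (counter 6, T1.r 5)
[9] T0.load  rd  (counter 6, T0.r 6)
[10] T0.cas  hit  (counter 7, T0.r 6)
[11] T1.load  rd  (counter 7, T1.r 7)
[12] T1.cas  hit  (counter 8, T1.r 7)
[13] T1.load  rd  (counter 8, T1.r 8)
[14] T1.cas  hit  (counter 9, T1.r 8)

T1 = (2, 1)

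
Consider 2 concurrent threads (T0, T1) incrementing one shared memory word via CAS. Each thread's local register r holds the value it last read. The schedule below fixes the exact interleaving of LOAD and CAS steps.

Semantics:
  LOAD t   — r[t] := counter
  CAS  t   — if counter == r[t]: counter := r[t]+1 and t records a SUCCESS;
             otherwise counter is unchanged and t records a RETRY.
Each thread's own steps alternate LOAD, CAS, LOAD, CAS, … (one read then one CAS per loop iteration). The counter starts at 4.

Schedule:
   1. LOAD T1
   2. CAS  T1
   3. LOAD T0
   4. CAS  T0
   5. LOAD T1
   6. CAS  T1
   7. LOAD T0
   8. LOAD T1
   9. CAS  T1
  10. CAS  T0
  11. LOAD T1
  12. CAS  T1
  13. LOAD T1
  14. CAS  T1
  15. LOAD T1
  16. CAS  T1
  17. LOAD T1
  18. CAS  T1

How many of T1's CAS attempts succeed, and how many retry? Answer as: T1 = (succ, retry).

step 1: T1 LOAD ⇒ load; ctr=4 reg=4
step 2: T1 CAS ⇒ ok; ctr=5 reg=4
step 3: T0 LOAD ⇒ load; ctr=5 reg=5
step 4: T0 CAS ⇒ ok; ctr=6 reg=5
step 5: T1 LOAD ⇒ load; ctr=6 reg=6
step 6: T1 CAS ⇒ ok; ctr=7 reg=6
step 7: T0 LOAD ⇒ load; ctr=7 reg=7
step 8: T1 LOAD ⇒ load; ctr=7 reg=7
step 9: T1 CAS ⇒ ok; ctr=8 reg=7
step 10: T0 CAS ⇒ retry; ctr=8 reg=7
step 11: T1 LOAD ⇒ load; ctr=8 reg=8
step 12: T1 CAS ⇒ ok; ctr=9 reg=8
step 13: T1 LOAD ⇒ load; ctr=9 reg=9
step 14: T1 CAS ⇒ ok; ctr=10 reg=9
step 15: T1 LOAD ⇒ load; ctr=10 reg=10
step 16: T1 CAS ⇒ ok; ctr=11 reg=10
step 17: T1 LOAD ⇒ load; ctr=11 reg=11
step 18: T1 CAS ⇒ ok; ctr=12 reg=11

T1 = (7, 0)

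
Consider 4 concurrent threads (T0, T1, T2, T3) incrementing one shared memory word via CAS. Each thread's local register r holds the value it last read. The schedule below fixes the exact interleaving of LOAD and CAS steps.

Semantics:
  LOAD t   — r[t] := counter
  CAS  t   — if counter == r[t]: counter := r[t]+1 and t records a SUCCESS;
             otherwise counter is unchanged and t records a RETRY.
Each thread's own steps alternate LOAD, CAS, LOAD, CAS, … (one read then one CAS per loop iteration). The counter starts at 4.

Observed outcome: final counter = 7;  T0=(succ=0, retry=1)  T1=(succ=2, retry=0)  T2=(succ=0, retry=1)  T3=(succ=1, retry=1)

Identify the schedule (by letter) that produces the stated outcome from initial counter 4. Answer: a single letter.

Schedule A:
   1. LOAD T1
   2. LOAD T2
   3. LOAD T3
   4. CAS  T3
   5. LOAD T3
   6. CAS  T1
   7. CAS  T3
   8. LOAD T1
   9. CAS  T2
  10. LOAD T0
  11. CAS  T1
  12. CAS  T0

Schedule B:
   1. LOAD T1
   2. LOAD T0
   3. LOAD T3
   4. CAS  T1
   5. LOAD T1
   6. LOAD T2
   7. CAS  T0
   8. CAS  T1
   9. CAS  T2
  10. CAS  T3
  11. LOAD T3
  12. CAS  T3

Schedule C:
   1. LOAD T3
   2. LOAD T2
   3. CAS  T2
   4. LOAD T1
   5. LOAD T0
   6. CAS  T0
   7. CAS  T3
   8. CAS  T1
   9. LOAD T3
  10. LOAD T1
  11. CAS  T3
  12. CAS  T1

B

Tracing schedule B:
   1) LOAD T1:  M=4  r_T1=4
   2) LOAD T0:  M=4  r_T0=4
   3) LOAD T3:  M=4  r_T3=4
   4) CAS  T1:  M=5  r_T1=4 ✓
   5) LOAD T1:  M=5  r_T1=5
   6) LOAD T2:  M=5  r_T2=5
   7) CAS  T0:  M=5  r_T0=4 ✗
   8) CAS  T1:  M=6  r_T1=5 ✓
   9) CAS  T2:  M=6  r_T2=5 ✗
  10) CAS  T3:  M=6  r_T3=4 ✗
  11) LOAD T3:  M=6  r_T3=6
  12) CAS  T3:  M=7  r_T3=6 ✓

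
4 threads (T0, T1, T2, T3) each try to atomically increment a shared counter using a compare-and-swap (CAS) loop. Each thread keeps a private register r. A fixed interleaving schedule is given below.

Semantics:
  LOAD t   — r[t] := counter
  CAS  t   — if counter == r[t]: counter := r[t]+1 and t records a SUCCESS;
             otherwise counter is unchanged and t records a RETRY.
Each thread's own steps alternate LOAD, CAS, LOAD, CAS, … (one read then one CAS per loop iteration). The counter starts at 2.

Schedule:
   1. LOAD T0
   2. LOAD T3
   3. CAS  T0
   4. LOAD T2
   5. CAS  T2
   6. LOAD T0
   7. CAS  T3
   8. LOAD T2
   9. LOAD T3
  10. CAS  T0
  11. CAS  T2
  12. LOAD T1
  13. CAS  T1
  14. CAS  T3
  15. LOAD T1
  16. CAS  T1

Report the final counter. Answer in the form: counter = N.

counter = 7

#1 T0 reads 2
#2 T3 reads 2
#3 T0 CAS(2→3) writes; counter now 3
#4 T2 reads 3
#5 T2 CAS(3→4) writes; counter now 4
#6 T0 reads 4
#7 T3 CAS(2→3) fails; counter now 4
#8 T2 reads 4
#9 T3 reads 4
#10 T0 CAS(4→5) writes; counter now 5
#11 T2 CAS(4→5) fails; counter now 5
#12 T1 reads 5
#13 T1 CAS(5→6) writes; counter now 6
#14 T3 CAS(4→5) fails; counter now 6
#15 T1 reads 6
#16 T1 CAS(6→7) writes; counter now 7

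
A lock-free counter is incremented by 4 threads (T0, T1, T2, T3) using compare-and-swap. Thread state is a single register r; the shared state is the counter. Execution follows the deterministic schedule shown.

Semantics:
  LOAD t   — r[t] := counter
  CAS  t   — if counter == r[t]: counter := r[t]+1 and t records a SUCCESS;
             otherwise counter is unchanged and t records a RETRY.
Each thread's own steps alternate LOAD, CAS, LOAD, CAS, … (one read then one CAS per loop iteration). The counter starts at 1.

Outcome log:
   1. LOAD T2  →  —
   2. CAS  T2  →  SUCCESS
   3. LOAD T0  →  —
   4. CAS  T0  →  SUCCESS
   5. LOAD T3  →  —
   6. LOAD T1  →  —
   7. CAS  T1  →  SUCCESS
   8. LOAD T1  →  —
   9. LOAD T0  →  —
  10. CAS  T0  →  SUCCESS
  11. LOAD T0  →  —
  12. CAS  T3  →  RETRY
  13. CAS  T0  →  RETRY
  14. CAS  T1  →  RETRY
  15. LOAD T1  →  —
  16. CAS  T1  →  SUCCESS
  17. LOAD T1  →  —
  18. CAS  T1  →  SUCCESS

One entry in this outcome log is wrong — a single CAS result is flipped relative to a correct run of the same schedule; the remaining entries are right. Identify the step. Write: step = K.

Re-executing:
T2 LOAD — after: cnt=1, r=1 — load
T2 CAS — after: cnt=2, r=1 — ok
T0 LOAD — after: cnt=2, r=2 — load
T0 CAS — after: cnt=3, r=2 — ok
T3 LOAD — after: cnt=3, r=3 — load
T1 LOAD — after: cnt=3, r=3 — load
T1 CAS — after: cnt=4, r=3 — ok
T1 LOAD — after: cnt=4, r=4 — load
T0 LOAD — after: cnt=4, r=4 — load
T0 CAS — after: cnt=5, r=4 — ok
T0 LOAD — after: cnt=5, r=5 — load
T3 CAS — after: cnt=5, r=3 — retry
T0 CAS — after: cnt=6, r=5 — ok
T1 CAS — after: cnt=6, r=4 — retry
T1 LOAD — after: cnt=6, r=6 — load
T1 CAS — after: cnt=7, r=6 — ok
T1 LOAD — after: cnt=7, r=7 — load
T1 CAS — after: cnt=8, r=7 — ok
Mismatch at 13.

step = 13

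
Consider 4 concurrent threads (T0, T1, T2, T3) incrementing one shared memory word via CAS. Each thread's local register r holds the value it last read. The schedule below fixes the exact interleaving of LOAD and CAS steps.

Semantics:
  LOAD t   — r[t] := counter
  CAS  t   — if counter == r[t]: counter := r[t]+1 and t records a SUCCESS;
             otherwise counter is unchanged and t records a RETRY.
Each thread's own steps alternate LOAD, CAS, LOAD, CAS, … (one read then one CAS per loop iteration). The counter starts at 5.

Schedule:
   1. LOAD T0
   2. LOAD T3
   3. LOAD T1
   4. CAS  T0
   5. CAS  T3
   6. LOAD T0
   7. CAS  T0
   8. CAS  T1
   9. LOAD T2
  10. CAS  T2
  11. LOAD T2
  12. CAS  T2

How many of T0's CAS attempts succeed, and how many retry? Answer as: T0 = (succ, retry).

T0 = (2, 0)

step 1: T0 LOAD ⇒ load; ctr=5 reg=5
step 2: T3 LOAD ⇒ load; ctr=5 reg=5
step 3: T1 LOAD ⇒ load; ctr=5 reg=5
step 4: T0 CAS ⇒ ok; ctr=6 reg=5
step 5: T3 CAS ⇒ retry; ctr=6 reg=5
step 6: T0 LOAD ⇒ load; ctr=6 reg=6
step 7: T0 CAS ⇒ ok; ctr=7 reg=6
step 8: T1 CAS ⇒ retry; ctr=7 reg=5
step 9: T2 LOAD ⇒ load; ctr=7 reg=7
step 10: T2 CAS ⇒ ok; ctr=8 reg=7
step 11: T2 LOAD ⇒ load; ctr=8 reg=8
step 12: T2 CAS ⇒ ok; ctr=9 reg=8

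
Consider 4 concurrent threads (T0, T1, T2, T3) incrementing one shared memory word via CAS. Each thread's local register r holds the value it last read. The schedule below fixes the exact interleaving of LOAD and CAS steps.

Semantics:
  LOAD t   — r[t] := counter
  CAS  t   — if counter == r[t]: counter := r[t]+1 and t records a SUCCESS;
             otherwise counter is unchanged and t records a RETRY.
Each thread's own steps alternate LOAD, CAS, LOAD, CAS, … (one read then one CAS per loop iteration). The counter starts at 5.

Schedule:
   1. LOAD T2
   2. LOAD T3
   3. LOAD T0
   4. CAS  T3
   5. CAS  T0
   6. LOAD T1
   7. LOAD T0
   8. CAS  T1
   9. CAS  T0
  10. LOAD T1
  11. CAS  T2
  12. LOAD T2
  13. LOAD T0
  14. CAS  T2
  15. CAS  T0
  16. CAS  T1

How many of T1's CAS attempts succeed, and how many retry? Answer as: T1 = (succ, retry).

T1 = (1, 1)

[1] T2.load  rd  (counter 5, T2.r 5)
[2] T3.load  rd  (counter 5, T3.r 5)
[3] T0.load  rd  (counter 5, T0.r 5)
[4] T3.cas  hit  (counter 6, T3.r 5)
[5] T0.cas  miss  (counter 6, T0.r 5)
[6] T1.load  rd  (counter 6, T1.r 6)
[7] T0.load  rd  (counter 6, T0.r 6)
[8] T1.cas  hit  (counter 7, T1.r 6)
[9] T0.cas  miss  (counter 7, T0.r 6)
[10] T1.load  rd  (counter 7, T1.r 7)
[11] T2.cas  miss  (counter 7, T2.r 5)
[12] T2.load  rd  (counter 7, T2.r 7)
[13] T0.load  rd  (counter 7, T0.r 7)
[14] T2.cas  hit  (counter 8, T2.r 7)
[15] T0.cas  miss  (counter 8, T0.r 7)
[16] T1.cas  miss  (counter 8, T1.r 7)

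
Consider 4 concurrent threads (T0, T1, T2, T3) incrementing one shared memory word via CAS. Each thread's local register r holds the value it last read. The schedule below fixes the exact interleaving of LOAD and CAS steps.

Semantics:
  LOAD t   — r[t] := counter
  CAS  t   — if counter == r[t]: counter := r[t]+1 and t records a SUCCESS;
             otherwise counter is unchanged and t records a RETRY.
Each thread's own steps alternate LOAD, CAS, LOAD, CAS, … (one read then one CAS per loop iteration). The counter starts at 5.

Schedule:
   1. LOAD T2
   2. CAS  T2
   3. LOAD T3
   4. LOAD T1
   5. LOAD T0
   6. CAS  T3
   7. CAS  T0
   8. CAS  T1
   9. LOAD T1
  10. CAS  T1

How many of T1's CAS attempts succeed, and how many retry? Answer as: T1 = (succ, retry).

1. LOAD T2 → mem=5 r[T2]=5 [LOAD]
2. CAS T2 → mem=6 r[T2]=5 [OK]
3. LOAD T3 → mem=6 r[T3]=6 [LOAD]
4. LOAD T1 → mem=6 r[T1]=6 [LOAD]
5. LOAD T0 → mem=6 r[T0]=6 [LOAD]
6. CAS T3 → mem=7 r[T3]=6 [OK]
7. CAS T0 → mem=7 r[T0]=6 [RETRY]
8. CAS T1 → mem=7 r[T1]=6 [RETRY]
9. LOAD T1 → mem=7 r[T1]=7 [LOAD]
10. CAS T1 → mem=8 r[T1]=7 [OK]

T1 = (1, 1)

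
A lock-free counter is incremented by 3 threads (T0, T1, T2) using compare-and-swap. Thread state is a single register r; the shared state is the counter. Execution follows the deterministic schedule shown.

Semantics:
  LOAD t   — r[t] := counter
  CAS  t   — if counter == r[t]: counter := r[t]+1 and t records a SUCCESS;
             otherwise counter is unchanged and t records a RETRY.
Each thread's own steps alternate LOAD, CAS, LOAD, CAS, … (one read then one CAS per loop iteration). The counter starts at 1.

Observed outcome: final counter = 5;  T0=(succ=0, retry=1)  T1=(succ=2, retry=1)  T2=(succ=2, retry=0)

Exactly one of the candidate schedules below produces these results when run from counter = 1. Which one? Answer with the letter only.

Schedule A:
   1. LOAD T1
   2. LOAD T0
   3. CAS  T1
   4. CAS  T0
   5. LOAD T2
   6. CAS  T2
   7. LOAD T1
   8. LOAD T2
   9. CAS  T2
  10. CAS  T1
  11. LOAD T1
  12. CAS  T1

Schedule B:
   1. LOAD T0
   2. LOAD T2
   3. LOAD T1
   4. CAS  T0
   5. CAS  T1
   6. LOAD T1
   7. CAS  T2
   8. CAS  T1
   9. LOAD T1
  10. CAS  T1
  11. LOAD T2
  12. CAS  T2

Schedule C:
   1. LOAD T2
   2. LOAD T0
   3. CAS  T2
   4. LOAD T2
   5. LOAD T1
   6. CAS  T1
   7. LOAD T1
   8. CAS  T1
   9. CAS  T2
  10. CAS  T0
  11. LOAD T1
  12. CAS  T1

Tracing schedule A:
T1 LOAD — after: cnt=1, r=1 — load
T0 LOAD — after: cnt=1, r=1 — load
T1 CAS — after: cnt=2, r=1 — ok
T0 CAS — after: cnt=2, r=1 — retry
T2 LOAD — after: cnt=2, r=2 — load
T2 CAS — after: cnt=3, r=2 — ok
T1 LOAD — after: cnt=3, r=3 — load
T2 LOAD — after: cnt=3, r=3 — load
T2 CAS — after: cnt=4, r=3 — ok
T1 CAS — after: cnt=4, r=3 — retry
T1 LOAD — after: cnt=4, r=4 — load
T1 CAS — after: cnt=5, r=4 — ok

A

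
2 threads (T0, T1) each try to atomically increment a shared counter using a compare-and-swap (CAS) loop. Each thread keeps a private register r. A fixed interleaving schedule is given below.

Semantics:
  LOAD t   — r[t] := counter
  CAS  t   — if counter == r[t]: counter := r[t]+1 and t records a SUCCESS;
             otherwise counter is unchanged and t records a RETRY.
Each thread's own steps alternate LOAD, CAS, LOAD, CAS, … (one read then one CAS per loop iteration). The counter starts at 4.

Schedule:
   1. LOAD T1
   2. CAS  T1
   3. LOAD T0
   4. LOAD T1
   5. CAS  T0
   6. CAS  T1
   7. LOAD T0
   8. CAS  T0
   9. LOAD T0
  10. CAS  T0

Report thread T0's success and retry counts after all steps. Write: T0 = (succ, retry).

#1 T1 reads 4
#2 T1 CAS(4→5) writes; counter now 5
#3 T0 reads 5
#4 T1 reads 5
#5 T0 CAS(5→6) writes; counter now 6
#6 T1 CAS(5→6) fails; counter now 6
#7 T0 reads 6
#8 T0 CAS(6→7) writes; counter now 7
#9 T0 reads 7
#10 T0 CAS(7→8) writes; counter now 8

T0 = (3, 0)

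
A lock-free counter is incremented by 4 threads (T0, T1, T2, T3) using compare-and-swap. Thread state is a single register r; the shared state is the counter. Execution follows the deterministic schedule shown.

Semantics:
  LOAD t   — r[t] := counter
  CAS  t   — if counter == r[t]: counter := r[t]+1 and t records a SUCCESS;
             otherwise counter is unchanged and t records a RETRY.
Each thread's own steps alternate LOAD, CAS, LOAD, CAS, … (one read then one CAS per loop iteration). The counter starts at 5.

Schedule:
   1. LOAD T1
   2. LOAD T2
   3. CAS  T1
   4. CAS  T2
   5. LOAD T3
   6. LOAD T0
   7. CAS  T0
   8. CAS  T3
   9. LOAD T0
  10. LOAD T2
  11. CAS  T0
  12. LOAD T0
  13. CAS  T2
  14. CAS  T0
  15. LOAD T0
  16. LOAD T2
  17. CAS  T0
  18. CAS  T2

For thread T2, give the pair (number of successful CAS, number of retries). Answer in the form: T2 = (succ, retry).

T2 = (0, 3)

[1] T1.load  rd  (counter 5, T1.r 5)
[2] T2.load  rd  (counter 5, T2.r 5)
[3] T1.cas  hit  (counter 6, T1.r 5)
[4] T2.cas  miss  (counter 6, T2.r 5)
[5] T3.load  rd  (counter 6, T3.r 6)
[6] T0.load  rd  (counter 6, T0.r 6)
[7] T0.cas  hit  (counter 7, T0.r 6)
[8] T3.cas  miss  (counter 7, T3.r 6)
[9] T0.load  rd  (counter 7, T0.r 7)
[10] T2.load  rd  (counter 7, T2.r 7)
[11] T0.cas  hit  (counter 8, T0.r 7)
[12] T0.load  rd  (counter 8, T0.r 8)
[13] T2.cas  miss  (counter 8, T2.r 7)
[14] T0.cas  hit  (counter 9, T0.r 8)
[15] T0.load  rd  (counter 9, T0.r 9)
[16] T2.load  rd  (counter 9, T2.r 9)
[17] T0.cas  hit  (counter 10, T0.r 9)
[18] T2.cas  miss  (counter 10, T2.r 9)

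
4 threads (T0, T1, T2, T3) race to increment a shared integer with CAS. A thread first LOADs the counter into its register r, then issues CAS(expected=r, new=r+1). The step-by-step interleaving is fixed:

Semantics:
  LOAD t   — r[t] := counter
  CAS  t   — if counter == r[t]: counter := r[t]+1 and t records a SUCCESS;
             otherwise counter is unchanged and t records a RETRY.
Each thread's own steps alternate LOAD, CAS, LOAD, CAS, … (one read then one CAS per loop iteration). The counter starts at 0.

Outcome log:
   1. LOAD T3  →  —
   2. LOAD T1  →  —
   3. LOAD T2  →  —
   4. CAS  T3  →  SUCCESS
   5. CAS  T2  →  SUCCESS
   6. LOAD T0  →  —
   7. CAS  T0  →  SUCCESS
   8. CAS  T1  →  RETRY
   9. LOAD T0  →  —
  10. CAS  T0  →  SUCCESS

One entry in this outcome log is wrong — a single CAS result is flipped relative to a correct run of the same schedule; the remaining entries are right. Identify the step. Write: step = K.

step = 5

Correct run:
#1 T3 reads 0
#2 T1 reads 0
#3 T2 reads 0
#4 T3 CAS(0→1) writes; counter now 1
#5 T2 CAS(0→1) fails; counter now 1
#6 T0 reads 1
#7 T0 CAS(1→2) writes; counter now 2
#8 T1 CAS(0→1) fails; counter now 2
#9 T0 reads 2
#10 T0 CAS(2→3) writes; counter now 3
Log disagrees first at step 5.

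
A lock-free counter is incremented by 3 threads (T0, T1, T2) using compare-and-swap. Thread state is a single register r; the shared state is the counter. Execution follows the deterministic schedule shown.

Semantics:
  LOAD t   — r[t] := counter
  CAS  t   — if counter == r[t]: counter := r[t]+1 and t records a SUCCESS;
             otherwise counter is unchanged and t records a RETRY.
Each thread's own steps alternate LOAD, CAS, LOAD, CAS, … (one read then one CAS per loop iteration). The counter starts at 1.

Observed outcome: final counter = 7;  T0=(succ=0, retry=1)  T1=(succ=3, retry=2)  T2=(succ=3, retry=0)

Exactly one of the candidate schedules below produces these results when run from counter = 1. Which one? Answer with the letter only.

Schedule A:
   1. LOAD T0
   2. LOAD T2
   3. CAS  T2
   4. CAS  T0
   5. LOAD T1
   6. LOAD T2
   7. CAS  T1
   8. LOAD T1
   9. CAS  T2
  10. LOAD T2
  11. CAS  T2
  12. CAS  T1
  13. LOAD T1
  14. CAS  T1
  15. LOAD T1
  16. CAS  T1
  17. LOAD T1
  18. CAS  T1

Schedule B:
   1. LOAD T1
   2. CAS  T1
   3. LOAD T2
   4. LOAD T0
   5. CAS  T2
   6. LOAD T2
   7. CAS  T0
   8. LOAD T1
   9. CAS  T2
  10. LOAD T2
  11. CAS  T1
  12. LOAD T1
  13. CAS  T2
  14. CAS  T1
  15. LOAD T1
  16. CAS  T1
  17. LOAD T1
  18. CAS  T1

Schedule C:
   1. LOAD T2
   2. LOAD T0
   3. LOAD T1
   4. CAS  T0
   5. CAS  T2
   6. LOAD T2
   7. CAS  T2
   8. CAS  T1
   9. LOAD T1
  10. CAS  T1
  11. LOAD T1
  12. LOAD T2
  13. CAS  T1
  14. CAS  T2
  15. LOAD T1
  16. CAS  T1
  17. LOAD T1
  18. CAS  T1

Run B:
   1) LOAD T1:  M=1  r_T1=1
   2) CAS  T1:  M=2  r_T1=1 ✓
   3) LOAD T2:  M=2  r_T2=2
   4) LOAD T0:  M=2  r_T0=2
   5) CAS  T2:  M=3  r_T2=2 ✓
   6) LOAD T2:  M=3  r_T2=3
   7) CAS  T0:  M=3  r_T0=2 ✗
   8) LOAD T1:  M=3  r_T1=3
   9) CAS  T2:  M=4  r_T2=3 ✓
  10) LOAD T2:  M=4  r_T2=4
  11) CAS  T1:  M=4  r_T1=3 ✗
  12) LOAD T1:  M=4  r_T1=4
  13) CAS  T2:  M=5  r_T2=4 ✓
  14) CAS  T1:  M=5  r_T1=4 ✗
  15) LOAD T1:  M=5  r_T1=5
  16) CAS  T1:  M=6  r_T1=5 ✓
  17) LOAD T1:  M=6  r_T1=6
  18) CAS  T1:  M=7  r_T1=6 ✓

B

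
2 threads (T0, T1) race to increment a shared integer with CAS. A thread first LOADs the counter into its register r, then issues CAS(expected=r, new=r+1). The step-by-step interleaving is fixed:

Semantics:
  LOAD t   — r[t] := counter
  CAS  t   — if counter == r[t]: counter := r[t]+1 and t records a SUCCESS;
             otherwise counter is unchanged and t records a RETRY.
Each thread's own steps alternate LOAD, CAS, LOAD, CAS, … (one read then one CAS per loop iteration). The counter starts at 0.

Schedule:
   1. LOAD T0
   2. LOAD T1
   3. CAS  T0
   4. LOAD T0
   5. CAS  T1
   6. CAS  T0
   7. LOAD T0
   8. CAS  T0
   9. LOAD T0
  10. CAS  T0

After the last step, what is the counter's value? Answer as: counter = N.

T0 LOAD — after: cnt=0, r=0 — load
T1 LOAD — after: cnt=0, r=0 — load
T0 CAS — after: cnt=1, r=0 — ok
T0 LOAD — after: cnt=1, r=1 — load
T1 CAS — after: cnt=1, r=0 — retry
T0 CAS — after: cnt=2, r=1 — ok
T0 LOAD — after: cnt=2, r=2 — load
T0 CAS — after: cnt=3, r=2 — ok
T0 LOAD — after: cnt=3, r=3 — load
T0 CAS — after: cnt=4, r=3 — ok

counter = 4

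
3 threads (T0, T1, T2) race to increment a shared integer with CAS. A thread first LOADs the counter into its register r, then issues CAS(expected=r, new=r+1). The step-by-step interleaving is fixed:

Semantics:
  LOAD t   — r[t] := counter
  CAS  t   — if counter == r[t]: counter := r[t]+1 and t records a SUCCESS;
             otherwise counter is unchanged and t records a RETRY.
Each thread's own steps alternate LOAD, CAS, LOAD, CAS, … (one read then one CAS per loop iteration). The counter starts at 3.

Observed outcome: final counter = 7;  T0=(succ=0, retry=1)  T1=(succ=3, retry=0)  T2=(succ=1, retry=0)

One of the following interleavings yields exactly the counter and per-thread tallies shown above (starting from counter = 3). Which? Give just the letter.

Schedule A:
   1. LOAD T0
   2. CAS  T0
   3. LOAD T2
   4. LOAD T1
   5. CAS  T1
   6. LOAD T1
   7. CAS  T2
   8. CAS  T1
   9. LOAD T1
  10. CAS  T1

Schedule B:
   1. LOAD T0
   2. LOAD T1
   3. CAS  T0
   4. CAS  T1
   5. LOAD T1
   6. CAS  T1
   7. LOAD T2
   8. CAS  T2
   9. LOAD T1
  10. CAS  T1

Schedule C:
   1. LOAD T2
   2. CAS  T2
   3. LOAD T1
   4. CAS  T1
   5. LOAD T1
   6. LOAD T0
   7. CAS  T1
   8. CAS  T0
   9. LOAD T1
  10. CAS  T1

Simulating candidate C:
[1] T2.load  rd  (counter 3, T2.r 3)
[2] T2.cas  hit  (counter 4, T2.r 3)
[3] T1.load  rd  (counter 4, T1.r 4)
[4] T1.cas  hit  (counter 5, T1.r 4)
[5] T1.load  rd  (counter 5, T1.r 5)
[6] T0.load  rd  (counter 5, T0.r 5)
[7] T1.cas  hit  (counter 6, T1.r 5)
[8] T0.cas  miss  (counter 6, T0.r 5)
[9] T1.load  rd  (counter 6, T1.r 6)
[10] T1.cas  hit  (counter 7, T1.r 6)

C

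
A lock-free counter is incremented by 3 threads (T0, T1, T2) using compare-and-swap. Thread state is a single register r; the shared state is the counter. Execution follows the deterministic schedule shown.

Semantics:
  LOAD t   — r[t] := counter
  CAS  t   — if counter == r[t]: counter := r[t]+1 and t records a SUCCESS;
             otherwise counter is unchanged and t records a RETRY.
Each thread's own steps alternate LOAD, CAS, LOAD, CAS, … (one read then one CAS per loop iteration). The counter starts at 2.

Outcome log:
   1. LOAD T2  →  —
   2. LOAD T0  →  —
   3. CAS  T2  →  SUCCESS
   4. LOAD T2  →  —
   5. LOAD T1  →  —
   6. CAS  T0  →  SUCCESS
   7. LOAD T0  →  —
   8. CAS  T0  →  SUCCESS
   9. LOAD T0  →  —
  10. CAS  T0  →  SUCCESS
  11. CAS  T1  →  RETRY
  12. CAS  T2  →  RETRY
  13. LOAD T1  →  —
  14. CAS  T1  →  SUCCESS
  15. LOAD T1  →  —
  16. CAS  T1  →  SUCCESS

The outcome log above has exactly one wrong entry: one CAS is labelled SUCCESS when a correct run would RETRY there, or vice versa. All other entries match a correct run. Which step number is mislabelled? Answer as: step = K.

Re-executing:
step 1: T2 LOAD ⇒ load; ctr=2 reg=2
step 2: T0 LOAD ⇒ load; ctr=2 reg=2
step 3: T2 CAS ⇒ ok; ctr=3 reg=2
step 4: T2 LOAD ⇒ load; ctr=3 reg=3
step 5: T1 LOAD ⇒ load; ctr=3 reg=3
step 6: T0 CAS ⇒ retry; ctr=3 reg=2
step 7: T0 LOAD ⇒ load; ctr=3 reg=3
step 8: T0 CAS ⇒ ok; ctr=4 reg=3
step 9: T0 LOAD ⇒ load; ctr=4 reg=4
step 10: T0 CAS ⇒ ok; ctr=5 reg=4
step 11: T1 CAS ⇒ retry; ctr=5 reg=3
step 12: T2 CAS ⇒ retry; ctr=5 reg=3
step 13: T1 LOAD ⇒ load; ctr=5 reg=5
step 14: T1 CAS ⇒ ok; ctr=6 reg=5
step 15: T1 LOAD ⇒ load; ctr=6 reg=6
step 16: T1 CAS ⇒ ok; ctr=7 reg=6
Flip is step 6.

step = 6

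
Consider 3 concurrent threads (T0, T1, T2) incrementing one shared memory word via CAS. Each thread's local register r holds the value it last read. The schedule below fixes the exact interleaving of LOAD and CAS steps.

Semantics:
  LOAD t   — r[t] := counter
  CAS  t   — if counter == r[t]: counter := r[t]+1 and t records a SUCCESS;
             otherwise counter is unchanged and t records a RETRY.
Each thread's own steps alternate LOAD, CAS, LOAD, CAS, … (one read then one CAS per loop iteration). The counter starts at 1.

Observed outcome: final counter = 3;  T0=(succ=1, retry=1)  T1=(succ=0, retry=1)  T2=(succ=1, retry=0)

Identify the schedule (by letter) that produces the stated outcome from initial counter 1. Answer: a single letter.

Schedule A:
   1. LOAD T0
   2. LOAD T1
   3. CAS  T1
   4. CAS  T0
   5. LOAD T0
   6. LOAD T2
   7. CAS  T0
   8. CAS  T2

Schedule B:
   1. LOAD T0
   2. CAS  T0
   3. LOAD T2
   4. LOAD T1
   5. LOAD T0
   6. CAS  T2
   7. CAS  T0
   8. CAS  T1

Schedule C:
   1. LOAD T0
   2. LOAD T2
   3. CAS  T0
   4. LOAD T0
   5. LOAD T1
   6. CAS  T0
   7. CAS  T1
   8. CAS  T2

Simulating candidate B:
T0 LOAD — after: cnt=1, r=1 — load
T0 CAS — after: cnt=2, r=1 — ok
T2 LOAD — after: cnt=2, r=2 — load
T1 LOAD — after: cnt=2, r=2 — load
T0 LOAD — after: cnt=2, r=2 — load
T2 CAS — after: cnt=3, r=2 — ok
T0 CAS — after: cnt=3, r=2 — retry
T1 CAS — after: cnt=3, r=2 — retry

B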